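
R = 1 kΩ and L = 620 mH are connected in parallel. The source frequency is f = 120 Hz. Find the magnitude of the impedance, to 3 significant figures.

ω = 2πf = 754.0 rad/s
X_L = ωL = 467 Ω
Parallel: admittances add. Y = 1/R + 1/(jωL)
Y = (0.00100 − j0.00214) S
|Y| = 0.00236 S → |Z| = 1/|Y| = 423 Ω, ∠Z = −∠Y = 64.9°

423 Ω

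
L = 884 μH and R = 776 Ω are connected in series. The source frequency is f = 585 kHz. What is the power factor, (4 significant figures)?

0.2323

ω = 2πf = 3.676e+06 rad/s
X_L = ωL = 3249 Ω
Z = 776.0 + j3249 Ω
|Z| = √(776.0² + 3249²) = 3341 Ω
∠Z = arctan(3249/776.0) = 76.57°
cos φ = cos(76.57°) = 0.2323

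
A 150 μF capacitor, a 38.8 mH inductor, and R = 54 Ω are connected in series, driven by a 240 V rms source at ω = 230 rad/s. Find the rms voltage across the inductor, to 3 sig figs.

X_L = ωL = 8.92 Ω
X_C = 1/(ωC) = 29.0 Ω
Net reactance X = X_L − X_C = -20.1 Ω
Z = 54.0 − j20.1 Ω
|Z| = √(54.0² + 20.1²) = 57.6 Ω
I = V/|Z| = 4.17 A
V_L = I·|Z_L| = 4.17 × 8.92 = 37.2 V

37.2 V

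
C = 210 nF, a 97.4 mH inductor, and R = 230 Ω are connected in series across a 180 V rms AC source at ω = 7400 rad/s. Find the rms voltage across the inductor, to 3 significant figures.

535 V

X_L = ωL = 721 Ω
X_C = 1/(ωC) = 644 Ω
Net reactance X = X_L − X_C = 77.3 Ω
Z = 230 + j77.3 Ω
|Z| = √(230² + 77.3²) = 243 Ω
I = V/|Z| = 742 mA
V_L = I·|Z_L| = 0.742 × 721 = 535 V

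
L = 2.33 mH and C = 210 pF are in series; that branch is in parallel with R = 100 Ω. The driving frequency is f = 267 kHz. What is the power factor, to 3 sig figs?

0.996

ω = 2πf = 1.678e+06 rad/s
X_L = ωL = 3910 Ω
X_C = 1/(ωC) = 2840 Ω
Branch 1: Z₁ = R = 100 Ω
Branch 2 (series LC): Z₂ = j(X_L − X_C) = j1070 Ω
Parallel: Z = Z₁Z₂/(Z₁+Z₂), |Z| = 99.6 Ω, ∠Z = 5.34°
cos φ = cos(5.34°) = 0.996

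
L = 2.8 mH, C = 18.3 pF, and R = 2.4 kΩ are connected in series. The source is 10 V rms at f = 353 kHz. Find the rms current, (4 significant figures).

538.1 μA

ω = 2πf = 2.218e+06 rad/s
X_L = ωL = 6210 Ω
X_C = 1/(ωC) = 24640 Ω
Net reactance X = X_L − X_C = -18430 Ω
Z = 2400 − j18430 Ω
|Z| = √(2400² + 18430²) = 18580 Ω
I = V/|Z| = 10/18580 = 538.1 μA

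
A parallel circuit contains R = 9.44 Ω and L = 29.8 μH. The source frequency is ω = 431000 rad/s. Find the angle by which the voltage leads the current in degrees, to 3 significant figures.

36.3°

X_L = ωL = 12.8 Ω
Parallel: admittances add. Y = 1/R + 1/(jωL)
Y = (0.106 − j0.0779) S
|Y| = 0.131 S → |Z| = 1/|Y| = 7.61 Ω, ∠Z = −∠Y = 36.3°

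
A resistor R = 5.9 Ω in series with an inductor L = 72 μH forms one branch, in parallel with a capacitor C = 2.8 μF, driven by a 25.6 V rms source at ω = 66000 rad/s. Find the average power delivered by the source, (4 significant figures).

X_L = ωL = 4.752 Ω
X_C = 1/(ωC) = 5.411 Ω
Branch 1 (R+jX_L): Z₁ = 5.900 + j4.752 Ω, |Z₁| = 7.576 Ω
Branch 2 (−jX_C): Z₂ = −j5.411 Ω
Parallel: Z = Z₁Z₂/(Z₁+Z₂), |Z| = 6.905 Ω, ∠Z = -44.78°
I = V/|Z| = 3.707 A
P = VI cos φ = 25.6 × 3.707 × cos(-44.78°) = 67.37 W

67.37 W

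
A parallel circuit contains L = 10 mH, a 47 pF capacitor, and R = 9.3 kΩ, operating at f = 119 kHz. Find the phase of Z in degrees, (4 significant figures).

42.52°

ω = 2πf = 747700 rad/s
X_L = ωL = 7477 Ω
X_C = 1/(ωC) = 28460 Ω
Parallel: admittances add. Y = 1/R + 1/(jωL) + jωC
Y = (0.0001075 − j9.86e-05) S
|Y| = 0.0001459 S → |Z| = 1/|Y| = 6854 Ω, ∠Z = −∠Y = 42.52°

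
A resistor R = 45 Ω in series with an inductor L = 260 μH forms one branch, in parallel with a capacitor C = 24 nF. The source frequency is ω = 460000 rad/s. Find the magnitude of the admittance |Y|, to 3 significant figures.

4.63 mS

X_L = ωL = 120 Ω
X_C = 1/(ωC) = 90.6 Ω
Branch 1 (R+jX_L): Z₁ = 45.0 + j120 Ω, |Z₁| = 128 Ω
Branch 2 (−jX_C): Z₂ = −j90.6 Ω
Parallel: Z = Z₁Z₂/(Z₁+Z₂), |Z| = 216 Ω, ∠Z = -53.4°
|Y| = 1/|Z| = 4.63 mS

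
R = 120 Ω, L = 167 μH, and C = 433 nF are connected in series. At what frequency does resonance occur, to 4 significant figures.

ω₀ = 1/√(LC) = 1/√(0.000167 × 4.33e-07) = 117600 rad/s
f₀ = ω₀/(2π) = 18.72 kHz

18.72 kHz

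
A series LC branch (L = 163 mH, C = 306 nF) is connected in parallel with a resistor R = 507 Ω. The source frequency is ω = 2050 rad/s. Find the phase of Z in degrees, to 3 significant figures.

X_L = ωL = 334 Ω
X_C = 1/(ωC) = 1590 Ω
Branch 1: Z₁ = R = 507 Ω
Branch 2 (series LC): Z₂ = j(X_L − X_C) = −j1260 Ω
Parallel: Z = Z₁Z₂/(Z₁+Z₂), |Z| = 470 Ω, ∠Z = -21.9°

-21.9°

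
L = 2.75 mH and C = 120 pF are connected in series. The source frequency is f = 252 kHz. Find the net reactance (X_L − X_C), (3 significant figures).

-909 Ω

ω = 2πf = 1.583e+06 rad/s
X_L = ωL = 4350 Ω
X_C = 1/(ωC) = 5260 Ω
X = 4350 − 5260 = -909 Ω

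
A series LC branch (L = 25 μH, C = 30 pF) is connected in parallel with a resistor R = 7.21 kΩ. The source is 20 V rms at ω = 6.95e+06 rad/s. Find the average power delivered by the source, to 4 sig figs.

55.48 mW

X_L = ωL = 173.8 Ω
X_C = 1/(ωC) = 4796 Ω
Branch 1: Z₁ = R = 7210 Ω
Branch 2 (series LC): Z₂ = j(X_L − X_C) = −j4622 Ω
Parallel: Z = Z₁Z₂/(Z₁+Z₂), |Z| = 3891 Ω, ∠Z = -57.34°
I = V/|Z| = 5.140 mA
P = VI cos φ = 20 × 0.005140 × cos(-57.34°) = 55.48 mW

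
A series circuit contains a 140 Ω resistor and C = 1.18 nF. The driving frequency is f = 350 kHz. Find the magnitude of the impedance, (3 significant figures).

ω = 2πf = 2.199e+06 rad/s
X_C = 1/(ωC) = 385 Ω
Z = 140 − j385 Ω
|Z| = √(140² + 385²) = 410 Ω

410 Ω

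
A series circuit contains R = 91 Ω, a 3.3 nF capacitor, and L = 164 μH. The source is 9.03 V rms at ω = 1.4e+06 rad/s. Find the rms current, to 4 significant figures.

X_L = ωL = 229.6 Ω
X_C = 1/(ωC) = 216.5 Ω
Net reactance X = X_L − X_C = 13.15 Ω
Z = 91.00 + j13.15 Ω
|Z| = √(91.00² + 13.15²) = 91.95 Ω
I = V/|Z| = 9.03/91.95 = 98.21 mA

98.21 mA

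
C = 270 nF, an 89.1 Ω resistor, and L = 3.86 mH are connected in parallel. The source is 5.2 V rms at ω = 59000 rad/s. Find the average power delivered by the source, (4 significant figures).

X_L = ωL = 227.7 Ω
X_C = 1/(ωC) = 62.77 Ω
Parallel: admittances add. Y = 1/R + 1/(jωL) + jωC
Y = (0.01122 + j0.01154) S
|Y| = 0.01610 S → |Z| = 1/|Y| = 62.12 Ω, ∠Z = −∠Y = -45.79°
I = V/|Z| = 83.70 mA
P = VI cos φ = 5.2 × 0.08370 × cos(-45.79°) = 303.5 mW

303.5 mW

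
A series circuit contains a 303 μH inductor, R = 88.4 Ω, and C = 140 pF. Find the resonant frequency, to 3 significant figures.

773 kHz

ω₀ = 1/√(LC) = 1/√(0.000303 × 1.4e-10) = 4.855e+06 rad/s
f₀ = ω₀/(2π) = 773 kHz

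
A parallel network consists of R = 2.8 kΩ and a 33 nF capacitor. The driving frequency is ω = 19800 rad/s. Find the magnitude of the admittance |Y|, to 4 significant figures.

X_C = 1/(ωC) = 1530 Ω
Parallel: admittances add. Y = 1/R + jωC
Y = (0.0003571 + j0.0006534) S
|Y| = 0.0007446 S → |Z| = 1/|Y| = 1343 Ω, ∠Z = −∠Y = -61.34°

744.6 μS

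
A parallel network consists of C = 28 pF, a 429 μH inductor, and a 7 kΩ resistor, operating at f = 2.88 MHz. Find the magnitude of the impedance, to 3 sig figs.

ω = 2πf = 1.81e+07 rad/s
X_L = ωL = 7760 Ω
X_C = 1/(ωC) = 1970 Ω
Parallel: admittances add. Y = 1/R + 1/(jωL) + jωC
Y = (0.000143 + j0.000378) S
|Y| = 0.000404 S → |Z| = 1/|Y| = 2480 Ω, ∠Z = −∠Y = -69.3°

2480 Ω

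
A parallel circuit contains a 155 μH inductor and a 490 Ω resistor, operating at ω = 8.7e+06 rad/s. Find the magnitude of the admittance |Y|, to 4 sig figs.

2.171 mS

X_L = ωL = 1348 Ω
Parallel: admittances add. Y = 1/R + 1/(jωL)
Y = (0.002041 − j0.0007416) S
|Y| = 0.002171 S → |Z| = 1/|Y| = 460.5 Ω, ∠Z = −∠Y = 19.97°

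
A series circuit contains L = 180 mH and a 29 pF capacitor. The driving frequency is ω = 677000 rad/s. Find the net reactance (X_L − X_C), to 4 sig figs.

X_L = ωL = 121900 Ω
X_C = 1/(ωC) = 50930 Ω
X = 121900 − 50930 = 70930 Ω

70930 Ω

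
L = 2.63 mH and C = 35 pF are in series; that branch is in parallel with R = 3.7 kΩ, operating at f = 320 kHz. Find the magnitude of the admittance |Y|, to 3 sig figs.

ω = 2πf = 2.011e+06 rad/s
X_L = ωL = 5290 Ω
X_C = 1/(ωC) = 14200 Ω
Branch 1: Z₁ = R = 3700 Ω
Branch 2 (series LC): Z₂ = j(X_L − X_C) = −j8920 Ω
Parallel: Z = Z₁Z₂/(Z₁+Z₂), |Z| = 3420 Ω, ∠Z = -22.5°
|Y| = 1/|Z| = 293 μS

293 μS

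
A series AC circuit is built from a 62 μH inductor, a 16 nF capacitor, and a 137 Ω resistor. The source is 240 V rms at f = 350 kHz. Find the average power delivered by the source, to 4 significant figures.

259.4 W

ω = 2πf = 2.199e+06 rad/s
X_L = ωL = 136.3 Ω
X_C = 1/(ωC) = 28.42 Ω
Net reactance X = X_L − X_C = 107.9 Ω
Z = 137.0 + j107.9 Ω
|Z| = √(137.0² + 107.9²) = 174.4 Ω
∠Z = arctan(107.9/137.0) = 38.23°
I = V/|Z| = 1.376 A
P = VI cos φ = 240 × 1.376 × cos(38.23°) = 259.4 W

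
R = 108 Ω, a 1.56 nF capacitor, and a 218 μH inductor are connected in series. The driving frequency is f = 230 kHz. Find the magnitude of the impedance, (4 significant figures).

ω = 2πf = 1.445e+06 rad/s
X_L = ωL = 315.0 Ω
X_C = 1/(ωC) = 443.6 Ω
Net reactance X = X_L − X_C = -128.5 Ω
Z = 108.0 − j128.5 Ω
|Z| = √(108.0² + 128.5²) = 167.9 Ω

167.9 Ω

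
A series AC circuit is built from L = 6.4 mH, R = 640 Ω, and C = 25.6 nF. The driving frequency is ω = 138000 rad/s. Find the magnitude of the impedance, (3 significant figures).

877 Ω

X_L = ωL = 883 Ω
X_C = 1/(ωC) = 283 Ω
Net reactance X = X_L − X_C = 600 Ω
Z = 640 + j600 Ω
|Z| = √(640² + 600²) = 877 Ω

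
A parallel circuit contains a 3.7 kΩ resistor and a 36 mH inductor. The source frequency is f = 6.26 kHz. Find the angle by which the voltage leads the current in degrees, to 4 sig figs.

69.06°

ω = 2πf = 39330 rad/s
X_L = ωL = 1416 Ω
Parallel: admittances add. Y = 1/R + 1/(jωL)
Y = (0.0002703 − j0.0007062) S
|Y| = 0.0007562 S → |Z| = 1/|Y| = 1322 Ω, ∠Z = −∠Y = 69.06°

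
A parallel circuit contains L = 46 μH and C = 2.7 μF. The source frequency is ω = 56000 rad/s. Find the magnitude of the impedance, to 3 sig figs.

X_L = ωL = 2.58 Ω
X_C = 1/(ωC) = 6.61 Ω
Parallel: admittances add. Y = 1/(jωL) + jωC
Y = (0 − j0.237) S
|Y| = 0.237 S → |Z| = 1/|Y| = 4.22 Ω, ∠Z = −∠Y = 90.0°

4.22 Ω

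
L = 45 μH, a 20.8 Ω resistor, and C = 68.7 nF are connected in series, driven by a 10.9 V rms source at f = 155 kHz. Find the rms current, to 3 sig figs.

306 mA

ω = 2πf = 973900 rad/s
X_L = ωL = 43.8 Ω
X_C = 1/(ωC) = 14.9 Ω
Net reactance X = X_L − X_C = 28.9 Ω
Z = 20.8 + j28.9 Ω
|Z| = √(20.8² + 28.9²) = 35.6 Ω
I = V/|Z| = 10.9/35.6 = 306 mA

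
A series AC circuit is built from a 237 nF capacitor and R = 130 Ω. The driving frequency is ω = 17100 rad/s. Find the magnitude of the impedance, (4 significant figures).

278.9 Ω

X_C = 1/(ωC) = 246.7 Ω
Z = 130.0 − j246.7 Ω
|Z| = √(130.0² + 246.7²) = 278.9 Ω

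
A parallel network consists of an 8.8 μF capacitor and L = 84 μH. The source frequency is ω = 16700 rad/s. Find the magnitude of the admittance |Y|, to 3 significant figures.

X_L = ωL = 1.40 Ω
X_C = 1/(ωC) = 6.80 Ω
Parallel: admittances add. Y = 1/(jωL) + jωC
Y = (0 − j0.566) S
|Y| = 0.566 S → |Z| = 1/|Y| = 1.77 Ω, ∠Z = −∠Y = 90.0°

566 mS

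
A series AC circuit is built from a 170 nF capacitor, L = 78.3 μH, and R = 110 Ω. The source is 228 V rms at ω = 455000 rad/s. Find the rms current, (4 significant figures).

2.030 A

X_L = ωL = 35.63 Ω
X_C = 1/(ωC) = 12.93 Ω
Net reactance X = X_L − X_C = 22.70 Ω
Z = 110.0 + j22.70 Ω
|Z| = √(110.0² + 22.70²) = 112.3 Ω
I = V/|Z| = 228/112.3 = 2.030 A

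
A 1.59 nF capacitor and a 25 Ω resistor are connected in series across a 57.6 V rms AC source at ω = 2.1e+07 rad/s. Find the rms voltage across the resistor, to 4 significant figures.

36.91 V

X_C = 1/(ωC) = 29.95 Ω
Z = 25.00 − j29.95 Ω
|Z| = √(25.00² + 29.95²) = 39.01 Ω
I = V/|Z| = 1.476 A
V_R = I·|Z_R| = 1.476 × 25.00 = 36.91 V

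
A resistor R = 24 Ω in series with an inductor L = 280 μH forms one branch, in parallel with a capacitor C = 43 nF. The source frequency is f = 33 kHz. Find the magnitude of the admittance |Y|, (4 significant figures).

8.400 mS

ω = 2πf = 207300 rad/s
X_L = ωL = 58.06 Ω
X_C = 1/(ωC) = 112.2 Ω
Branch 1 (R+jX_L): Z₁ = 24.00 + j58.06 Ω, |Z₁| = 62.82 Ω
Branch 2 (−jX_C): Z₂ = −j112.2 Ω
Parallel: Z = Z₁Z₂/(Z₁+Z₂), |Z| = 119.0 Ω, ∠Z = 43.62°
|Y| = 1/|Z| = 8.400 mS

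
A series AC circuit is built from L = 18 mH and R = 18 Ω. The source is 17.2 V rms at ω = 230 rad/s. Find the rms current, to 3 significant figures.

X_L = ωL = 4.14 Ω
Z = 18.0 + j4.14 Ω
|Z| = √(18.0² + 4.14²) = 18.5 Ω
I = V/|Z| = 17.2/18.5 = 931 mA

931 mA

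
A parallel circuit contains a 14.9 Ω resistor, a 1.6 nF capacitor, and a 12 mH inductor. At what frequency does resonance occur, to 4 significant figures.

36.32 kHz

ω₀ = 1/√(LC) = 1/√(0.012 × 1.6e-09) = 228200 rad/s
f₀ = ω₀/(2π) = 36.32 kHz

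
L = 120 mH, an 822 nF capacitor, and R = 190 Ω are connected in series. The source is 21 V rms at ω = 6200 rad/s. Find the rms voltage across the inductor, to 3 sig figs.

X_L = ωL = 744 Ω
X_C = 1/(ωC) = 196 Ω
Net reactance X = X_L − X_C = 548 Ω
Z = 190 + j548 Ω
|Z| = √(190² + 548²) = 580 Ω
I = V/|Z| = 36.2 mA
V_L = I·|Z_L| = 0.0362 × 744 = 26.9 V

26.9 V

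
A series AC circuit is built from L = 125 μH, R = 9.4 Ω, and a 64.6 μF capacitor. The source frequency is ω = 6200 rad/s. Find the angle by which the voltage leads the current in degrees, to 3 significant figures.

X_L = ωL = 0.775 Ω
X_C = 1/(ωC) = 2.50 Ω
Net reactance X = X_L − X_C = -1.72 Ω
Z = 9.40 − j1.72 Ω
|Z| = √(9.40² + 1.72²) = 9.56 Ω
∠Z = arctan(-1.72/9.40) = -10.4°

-10.4°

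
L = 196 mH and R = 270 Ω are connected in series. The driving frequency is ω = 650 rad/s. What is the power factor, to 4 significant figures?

0.9044

X_L = ωL = 127.4 Ω
Z = 270.0 + j127.4 Ω
|Z| = √(270.0² + 127.4²) = 298.5 Ω
∠Z = arctan(127.4/270.0) = 25.26°
cos φ = cos(25.26°) = 0.9044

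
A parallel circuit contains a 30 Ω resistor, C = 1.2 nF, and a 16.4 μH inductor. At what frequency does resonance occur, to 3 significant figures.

ω₀ = 1/√(LC) = 1/√(1.64e-05 × 1.2e-09) = 7.128e+06 rad/s
f₀ = ω₀/(2π) = 1.13 MHz

1.13 MHz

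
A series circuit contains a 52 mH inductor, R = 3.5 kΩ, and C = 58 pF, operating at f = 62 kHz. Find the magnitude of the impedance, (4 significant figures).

24260 Ω

ω = 2πf = 389600 rad/s
X_L = ωL = 20260 Ω
X_C = 1/(ωC) = 44260 Ω
Net reactance X = X_L − X_C = -24000 Ω
Z = 3500 − j24000 Ω
|Z| = √(3500² + 24000²) = 24260 Ω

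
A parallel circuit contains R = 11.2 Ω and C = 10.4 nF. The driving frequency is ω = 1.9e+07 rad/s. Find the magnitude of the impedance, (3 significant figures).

X_C = 1/(ωC) = 5.06 Ω
Parallel: admittances add. Y = 1/R + jωC
Y = (0.0893 + j0.198) S
|Y| = 0.217 S → |Z| = 1/|Y| = 4.61 Ω, ∠Z = −∠Y = -65.7°

4.61 Ω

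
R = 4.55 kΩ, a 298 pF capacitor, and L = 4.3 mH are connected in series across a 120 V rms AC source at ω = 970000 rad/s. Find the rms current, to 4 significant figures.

X_L = ωL = 4171 Ω
X_C = 1/(ωC) = 3459 Ω
Net reactance X = X_L − X_C = 711.5 Ω
Z = 4550 + j711.5 Ω
|Z| = √(4550² + 711.5²) = 4605 Ω
I = V/|Z| = 120/4605 = 26.06 mA

26.06 mA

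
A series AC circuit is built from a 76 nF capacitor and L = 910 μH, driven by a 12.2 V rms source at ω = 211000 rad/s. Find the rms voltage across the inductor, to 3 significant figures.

18.1 V

X_L = ωL = 192 Ω
X_C = 1/(ωC) = 62.4 Ω
Net reactance X = X_L − X_C = 130 Ω
Z = j130 Ω
|Z| = √(0² + 130²) = 130 Ω
I = V/|Z| = 94.1 mA
V_L = I·|Z_L| = 0.0941 × 192 = 18.1 V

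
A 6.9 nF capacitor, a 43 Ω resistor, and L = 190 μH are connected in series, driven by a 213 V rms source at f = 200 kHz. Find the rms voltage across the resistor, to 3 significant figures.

ω = 2πf = 1.257e+06 rad/s
X_L = ωL = 239 Ω
X_C = 1/(ωC) = 115 Ω
Net reactance X = X_L − X_C = 123 Ω
Z = 43.0 + j123 Ω
|Z| = √(43.0² + 123²) = 131 Ω
I = V/|Z| = 1.63 A
V_R = I·|Z_R| = 1.63 × 43.0 = 70.1 V

70.1 V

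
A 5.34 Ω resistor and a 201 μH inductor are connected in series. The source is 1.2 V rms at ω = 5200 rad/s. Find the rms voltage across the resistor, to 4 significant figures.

1.178 V

X_L = ωL = 1.045 Ω
Z = 5.340 + j1.045 Ω
|Z| = √(5.340² + 1.045²) = 5.441 Ω
I = V/|Z| = 220.5 mA
V_R = I·|Z_R| = 0.2205 × 5.340 = 1.178 V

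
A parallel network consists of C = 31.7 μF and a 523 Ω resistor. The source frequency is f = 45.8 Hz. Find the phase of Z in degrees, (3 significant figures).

-78.2°

ω = 2πf = 287.8 rad/s
X_C = 1/(ωC) = 110 Ω
Parallel: admittances add. Y = 1/R + jωC
Y = (0.00191 + j0.00912) S
|Y| = 0.00932 S → |Z| = 1/|Y| = 107 Ω, ∠Z = −∠Y = -78.2°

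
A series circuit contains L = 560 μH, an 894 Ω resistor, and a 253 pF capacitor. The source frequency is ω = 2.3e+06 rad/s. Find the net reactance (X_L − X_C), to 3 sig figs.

-431 Ω

X_L = ωL = 1290 Ω
X_C = 1/(ωC) = 1720 Ω
X = 1290 − 1720 = -431 Ω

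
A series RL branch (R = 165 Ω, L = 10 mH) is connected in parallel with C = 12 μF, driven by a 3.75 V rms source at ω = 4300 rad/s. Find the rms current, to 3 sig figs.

X_L = ωL = 43.0 Ω
X_C = 1/(ωC) = 19.4 Ω
Branch 1 (R+jX_L): Z₁ = 165 + j43.0 Ω, |Z₁| = 171 Ω
Branch 2 (−jX_C): Z₂ = −j19.4 Ω
Parallel: Z = Z₁Z₂/(Z₁+Z₂), |Z| = 19.8 Ω, ∠Z = -83.5°
I = V/|Z| = 3.75/19.8 = 189 mA

189 mA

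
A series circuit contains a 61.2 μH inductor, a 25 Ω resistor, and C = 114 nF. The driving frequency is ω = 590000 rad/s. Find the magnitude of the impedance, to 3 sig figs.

X_L = ωL = 36.1 Ω
X_C = 1/(ωC) = 14.9 Ω
Net reactance X = X_L − X_C = 21.2 Ω
Z = 25.0 + j21.2 Ω
|Z| = √(25.0² + 21.2²) = 32.8 Ω

32.8 Ω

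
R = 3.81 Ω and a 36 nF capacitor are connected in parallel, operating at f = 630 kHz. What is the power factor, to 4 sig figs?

ω = 2πf = 3.958e+06 rad/s
X_C = 1/(ωC) = 7.017 Ω
Parallel: admittances add. Y = 1/R + jωC
Y = (0.2625 + j0.1425) S
|Y| = 0.2987 S → |Z| = 1/|Y| = 3.348 Ω, ∠Z = −∠Y = -28.50°
cos φ = cos(-28.50°) = 0.8788

0.8788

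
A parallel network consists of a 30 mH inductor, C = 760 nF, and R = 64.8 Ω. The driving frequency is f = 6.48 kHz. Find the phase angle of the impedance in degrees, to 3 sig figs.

-62.9°

ω = 2πf = 40720 rad/s
X_L = ωL = 1220 Ω
X_C = 1/(ωC) = 32.3 Ω
Parallel: admittances add. Y = 1/R + 1/(jωL) + jωC
Y = (0.0154 + j0.0301) S
|Y| = 0.0338 S → |Z| = 1/|Y| = 29.5 Ω, ∠Z = −∠Y = -62.9°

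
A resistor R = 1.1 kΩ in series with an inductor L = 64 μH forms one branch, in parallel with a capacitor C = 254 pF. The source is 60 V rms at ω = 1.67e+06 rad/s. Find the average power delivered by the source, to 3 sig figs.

X_L = ωL = 107 Ω
X_C = 1/(ωC) = 2360 Ω
Branch 1 (R+jX_L): Z₁ = 1100 + j107 Ω, |Z₁| = 1110 Ω
Branch 2 (−jX_C): Z₂ = −j2360 Ω
Parallel: Z = Z₁Z₂/(Z₁+Z₂), |Z| = 1040 Ω, ∠Z = -20.5°
I = V/|Z| = 57.7 mA
P = VI cos φ = 60 × 0.0577 × cos(-20.5°) = 3.24 W

3.24 W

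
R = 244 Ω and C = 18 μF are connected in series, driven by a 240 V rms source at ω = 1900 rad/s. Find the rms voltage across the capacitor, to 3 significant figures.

X_C = 1/(ωC) = 29.2 Ω
Z = 244 − j29.2 Ω
|Z| = √(244² + 29.2²) = 246 Ω
I = V/|Z| = 977 mA
V_C = I·|Z_C| = 0.977 × 29.2 = 28.6 V

28.6 V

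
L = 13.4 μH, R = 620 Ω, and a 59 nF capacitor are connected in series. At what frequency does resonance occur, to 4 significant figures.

179.0 kHz

ω₀ = 1/√(LC) = 1/√(1.34e-05 × 5.9e-08) = 1.125e+06 rad/s
f₀ = ω₀/(2π) = 179.0 kHz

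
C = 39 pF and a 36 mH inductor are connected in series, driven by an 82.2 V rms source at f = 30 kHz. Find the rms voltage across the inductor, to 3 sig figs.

4.32 V

ω = 2πf = 188500 rad/s
X_L = ωL = 6790 Ω
X_C = 1/(ωC) = 136000 Ω
Net reactance X = X_L − X_C = -129000 Ω
Z = − j129000 Ω
|Z| = √(0² + 129000²) = 129000 Ω
I = V/|Z| = 636 μA
V_L = I·|Z_L| = 0.000636 × 6790 = 4.32 V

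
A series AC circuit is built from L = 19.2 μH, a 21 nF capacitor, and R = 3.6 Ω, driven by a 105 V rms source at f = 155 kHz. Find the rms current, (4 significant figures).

3.453 A

ω = 2πf = 973900 rad/s
X_L = ωL = 18.70 Ω
X_C = 1/(ωC) = 48.90 Ω
Net reactance X = X_L − X_C = -30.20 Ω
Z = 3.600 − j30.20 Ω
|Z| = √(3.600² + 30.20²) = 30.41 Ω
I = V/|Z| = 105/30.41 = 3.453 A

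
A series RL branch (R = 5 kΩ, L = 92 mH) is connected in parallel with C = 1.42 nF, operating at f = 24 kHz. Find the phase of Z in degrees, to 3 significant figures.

ω = 2πf = 150800 rad/s
X_L = ωL = 13900 Ω
X_C = 1/(ωC) = 4670 Ω
Branch 1 (R+jX_L): Z₁ = 5000 + j13900 Ω, |Z₁| = 14700 Ω
Branch 2 (−jX_C): Z₂ = −j4670 Ω
Parallel: Z = Z₁Z₂/(Z₁+Z₂), |Z| = 6580 Ω, ∠Z = -81.3°

-81.3°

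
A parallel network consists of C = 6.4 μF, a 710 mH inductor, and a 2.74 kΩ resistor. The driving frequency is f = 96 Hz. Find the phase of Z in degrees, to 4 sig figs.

ω = 2πf = 603.2 rad/s
X_L = ωL = 428.3 Ω
X_C = 1/(ωC) = 259.0 Ω
Parallel: admittances add. Y = 1/R + 1/(jωL) + jωC
Y = (0.0003650 + j0.001525) S
|Y| = 0.001568 S → |Z| = 1/|Y| = 637.6 Ω, ∠Z = −∠Y = -76.54°

-76.54°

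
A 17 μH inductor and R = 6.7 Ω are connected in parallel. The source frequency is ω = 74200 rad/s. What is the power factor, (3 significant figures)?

0.185

X_L = ωL = 1.26 Ω
Parallel: admittances add. Y = 1/R + 1/(jωL)
Y = (0.149 − j0.793) S
|Y| = 0.807 S → |Z| = 1/|Y| = 1.24 Ω, ∠Z = −∠Y = 79.3°
cos φ = cos(79.3°) = 0.185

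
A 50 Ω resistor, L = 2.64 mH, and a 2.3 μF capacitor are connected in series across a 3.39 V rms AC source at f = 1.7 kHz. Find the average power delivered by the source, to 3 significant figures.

216 mW

ω = 2πf = 10680 rad/s
X_L = ωL = 28.2 Ω
X_C = 1/(ωC) = 40.7 Ω
Net reactance X = X_L − X_C = -12.5 Ω
Z = 50.0 − j12.5 Ω
|Z| = √(50.0² + 12.5²) = 51.5 Ω
∠Z = arctan(-12.5/50.0) = -14.0°
I = V/|Z| = 65.8 mA
P = VI cos φ = 3.39 × 0.0658 × cos(-14.0°) = 216 mW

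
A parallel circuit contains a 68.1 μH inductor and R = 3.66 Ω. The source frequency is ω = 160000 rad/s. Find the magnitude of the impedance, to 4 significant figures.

X_L = ωL = 10.90 Ω
Parallel: admittances add. Y = 1/R + 1/(jωL)
Y = (0.2732 − j0.09178) S
|Y| = 0.2882 S → |Z| = 1/|Y| = 3.469 Ω, ∠Z = −∠Y = 18.57°

3.469 Ω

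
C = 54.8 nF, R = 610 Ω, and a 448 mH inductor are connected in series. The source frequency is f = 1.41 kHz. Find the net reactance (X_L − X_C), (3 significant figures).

1910 Ω

ω = 2πf = 8859 rad/s
X_L = ωL = 3970 Ω
X_C = 1/(ωC) = 2060 Ω
X = 3970 − 2060 = 1910 Ω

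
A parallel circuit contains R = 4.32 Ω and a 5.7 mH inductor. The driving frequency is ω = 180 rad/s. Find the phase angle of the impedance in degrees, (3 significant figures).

X_L = ωL = 1.03 Ω
Parallel: admittances add. Y = 1/R + 1/(jωL)
Y = (0.231 − j0.975) S
|Y| = 1.00 S → |Z| = 1/|Y| = 0.998 Ω, ∠Z = −∠Y = 76.6°

76.6°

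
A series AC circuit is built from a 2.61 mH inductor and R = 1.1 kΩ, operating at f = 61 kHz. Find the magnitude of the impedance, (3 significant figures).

1490 Ω

ω = 2πf = 383300 rad/s
X_L = ωL = 1000 Ω
Z = 1100 + j1000 Ω
|Z| = √(1100² + 1000²) = 1490 Ω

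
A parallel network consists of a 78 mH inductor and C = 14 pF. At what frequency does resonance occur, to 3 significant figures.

152 kHz

ω₀ = 1/√(LC) = 1/√(0.078 × 1.4e-11) = 956900 rad/s
f₀ = ω₀/(2π) = 152 kHz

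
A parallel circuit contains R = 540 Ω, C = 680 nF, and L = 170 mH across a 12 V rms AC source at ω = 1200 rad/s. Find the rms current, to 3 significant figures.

X_L = ωL = 204 Ω
X_C = 1/(ωC) = 1230 Ω
Parallel: admittances add. Y = 1/R + 1/(jωL) + jωC
Y = (0.00185 − j0.00409) S
|Y| = 0.00449 S → |Z| = 1/|Y| = 223 Ω, ∠Z = −∠Y = 65.6°
I = V/|Z| = 12/223 = 53.8 mA

53.8 mA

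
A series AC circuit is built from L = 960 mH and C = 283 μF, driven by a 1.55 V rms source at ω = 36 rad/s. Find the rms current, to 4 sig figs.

24.37 mA

X_L = ωL = 34.56 Ω
X_C = 1/(ωC) = 98.15 Ω
Net reactance X = X_L − X_C = -63.59 Ω
Z = − j63.59 Ω
|Z| = √(0² + 63.59²) = 63.59 Ω
I = V/|Z| = 1.55/63.59 = 24.37 mA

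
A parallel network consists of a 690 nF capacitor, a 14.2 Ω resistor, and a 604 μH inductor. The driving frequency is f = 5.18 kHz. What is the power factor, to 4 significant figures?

0.9274

ω = 2πf = 32550 rad/s
X_L = ωL = 19.66 Ω
X_C = 1/(ωC) = 44.53 Ω
Parallel: admittances add. Y = 1/R + 1/(jωL) + jωC
Y = (0.07042 − j0.02841) S
|Y| = 0.07594 S → |Z| = 1/|Y| = 13.17 Ω, ∠Z = −∠Y = 21.97°
cos φ = cos(21.97°) = 0.9274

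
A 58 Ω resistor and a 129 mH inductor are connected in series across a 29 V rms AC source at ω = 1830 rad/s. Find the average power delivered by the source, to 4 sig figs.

825.4 mW

X_L = ωL = 236.1 Ω
Z = 58.00 + j236.1 Ω
|Z| = √(58.00² + 236.1²) = 243.1 Ω
∠Z = arctan(236.1/58.00) = 76.20°
I = V/|Z| = 119.3 mA
P = VI cos φ = 29 × 0.1193 × cos(76.20°) = 825.4 mW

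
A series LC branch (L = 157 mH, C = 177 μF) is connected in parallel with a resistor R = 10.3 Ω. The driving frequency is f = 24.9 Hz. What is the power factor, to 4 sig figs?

0.7463

ω = 2πf = 156.5 rad/s
X_L = ωL = 24.56 Ω
X_C = 1/(ωC) = 36.11 Ω
Branch 1: Z₁ = R = 10.30 Ω
Branch 2 (series LC): Z₂ = j(X_L − X_C) = −j11.55 Ω
Parallel: Z = Z₁Z₂/(Z₁+Z₂), |Z| = 7.687 Ω, ∠Z = -41.73°
cos φ = cos(-41.73°) = 0.7463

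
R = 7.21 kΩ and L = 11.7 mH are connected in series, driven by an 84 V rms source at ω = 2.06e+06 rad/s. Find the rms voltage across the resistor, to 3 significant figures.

X_L = ωL = 24100 Ω
Z = 7210 + j24100 Ω
|Z| = √(7210² + 24100²) = 25200 Ω
I = V/|Z| = 3.34 mA
V_R = I·|Z_R| = 0.00334 × 7210 = 24.1 V

24.1 V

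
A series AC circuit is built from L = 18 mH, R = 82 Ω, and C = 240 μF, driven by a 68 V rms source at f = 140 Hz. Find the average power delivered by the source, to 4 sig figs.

55.38 W

ω = 2πf = 879.6 rad/s
X_L = ωL = 15.83 Ω
X_C = 1/(ωC) = 4.737 Ω
Net reactance X = X_L − X_C = 11.10 Ω
Z = 82.00 + j11.10 Ω
|Z| = √(82.00² + 11.10²) = 82.75 Ω
∠Z = arctan(11.10/82.00) = 7.707°
I = V/|Z| = 821.8 mA
P = VI cos φ = 68 × 0.8218 × cos(7.707°) = 55.38 W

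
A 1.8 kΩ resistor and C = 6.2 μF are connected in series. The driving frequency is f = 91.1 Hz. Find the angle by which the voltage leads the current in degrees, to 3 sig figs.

-8.90°

ω = 2πf = 572.4 rad/s
X_C = 1/(ωC) = 282 Ω
Z = 1800 − j282 Ω
|Z| = √(1800² + 282²) = 1820 Ω
∠Z = arctan(-282/1800) = -8.90°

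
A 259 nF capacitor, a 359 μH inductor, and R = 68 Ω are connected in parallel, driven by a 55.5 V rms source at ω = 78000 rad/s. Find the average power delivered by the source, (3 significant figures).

X_L = ωL = 28.0 Ω
X_C = 1/(ωC) = 49.5 Ω
Parallel: admittances add. Y = 1/R + 1/(jωL) + jωC
Y = (0.0147 − j0.0155) S
|Y| = 0.0214 S → |Z| = 1/|Y| = 46.8 Ω, ∠Z = −∠Y = 46.5°
I = V/|Z| = 1.19 A
P = VI cos φ = 55.5 × 1.19 × cos(46.5°) = 45.3 W

45.3 W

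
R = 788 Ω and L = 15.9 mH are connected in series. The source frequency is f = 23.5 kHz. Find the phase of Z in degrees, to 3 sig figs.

71.4°

ω = 2πf = 147700 rad/s
X_L = ωL = 2350 Ω
Z = 788 + j2350 Ω
|Z| = √(788² + 2350²) = 2480 Ω
∠Z = arctan(2350/788) = 71.4°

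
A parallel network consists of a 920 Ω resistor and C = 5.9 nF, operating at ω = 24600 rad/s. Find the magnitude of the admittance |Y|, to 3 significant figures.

1.10 mS

X_C = 1/(ωC) = 6890 Ω
Parallel: admittances add. Y = 1/R + jωC
Y = (0.00109 + j0.000145) S
|Y| = 0.00110 S → |Z| = 1/|Y| = 912 Ω, ∠Z = −∠Y = -7.61°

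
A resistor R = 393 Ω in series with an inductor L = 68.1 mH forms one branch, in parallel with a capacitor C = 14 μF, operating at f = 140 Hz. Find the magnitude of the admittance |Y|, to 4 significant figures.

ω = 2πf = 879.6 rad/s
X_L = ωL = 59.90 Ω
X_C = 1/(ωC) = 81.20 Ω
Branch 1 (R+jX_L): Z₁ = 393.0 + j59.90 Ω, |Z₁| = 397.5 Ω
Branch 2 (−jX_C): Z₂ = −j81.20 Ω
Parallel: Z = Z₁Z₂/(Z₁+Z₂), |Z| = 82.02 Ω, ∠Z = -78.23°
|Y| = 1/|Z| = 12.19 mS

12.19 mS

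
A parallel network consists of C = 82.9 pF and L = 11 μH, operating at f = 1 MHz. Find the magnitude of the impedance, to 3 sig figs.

71.7 Ω

ω = 2πf = 6.283e+06 rad/s
X_L = ωL = 69.1 Ω
X_C = 1/(ωC) = 1920 Ω
Parallel: admittances add. Y = 1/(jωL) + jωC
Y = (0 − j0.0139) S
|Y| = 0.0139 S → |Z| = 1/|Y| = 71.7 Ω, ∠Z = −∠Y = 90.0°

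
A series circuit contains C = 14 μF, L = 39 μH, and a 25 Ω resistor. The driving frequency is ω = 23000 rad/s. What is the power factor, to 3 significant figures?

X_L = ωL = 0.897 Ω
X_C = 1/(ωC) = 3.11 Ω
Net reactance X = X_L − X_C = -2.21 Ω
Z = 25.0 − j2.21 Ω
|Z| = √(25.0² + 2.21²) = 25.1 Ω
∠Z = arctan(-2.21/25.0) = -5.05°
cos φ = cos(-5.05°) = 0.996

0.996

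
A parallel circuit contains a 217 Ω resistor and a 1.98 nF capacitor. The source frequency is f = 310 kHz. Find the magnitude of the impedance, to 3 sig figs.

ω = 2πf = 1.948e+06 rad/s
X_C = 1/(ωC) = 259 Ω
Parallel: admittances add. Y = 1/R + jωC
Y = (0.00461 + j0.00386) S
|Y| = 0.00601 S → |Z| = 1/|Y| = 166 Ω, ∠Z = −∠Y = -39.9°

166 Ω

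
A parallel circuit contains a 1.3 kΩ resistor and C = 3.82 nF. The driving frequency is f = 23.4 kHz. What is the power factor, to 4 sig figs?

0.8076

ω = 2πf = 147000 rad/s
X_C = 1/(ωC) = 1780 Ω
Parallel: admittances add. Y = 1/R + jωC
Y = (0.0007692 + j0.0005616) S
|Y| = 0.0009524 S → |Z| = 1/|Y| = 1050 Ω, ∠Z = −∠Y = -36.13°
cos φ = cos(-36.13°) = 0.8076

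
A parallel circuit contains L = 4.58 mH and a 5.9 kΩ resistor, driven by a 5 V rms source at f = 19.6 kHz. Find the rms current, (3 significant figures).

ω = 2πf = 123200 rad/s
X_L = ωL = 564 Ω
Parallel: admittances add. Y = 1/R + 1/(jωL)
Y = (0.000169 − j0.00177) S
|Y| = 0.00178 S → |Z| = 1/|Y| = 561 Ω, ∠Z = −∠Y = 84.5°
I = V/|Z| = 5/561 = 8.91 mA

8.91 mA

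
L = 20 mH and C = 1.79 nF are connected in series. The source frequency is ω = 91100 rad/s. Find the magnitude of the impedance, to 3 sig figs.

4310 Ω

X_L = ωL = 1820 Ω
X_C = 1/(ωC) = 6130 Ω
Net reactance X = X_L − X_C = -4310 Ω
Z = − j4310 Ω
|Z| = √(0² + 4310²) = 4310 Ω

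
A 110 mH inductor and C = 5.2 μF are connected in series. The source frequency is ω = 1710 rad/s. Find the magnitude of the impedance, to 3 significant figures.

75.6 Ω

X_L = ωL = 188 Ω
X_C = 1/(ωC) = 112 Ω
Net reactance X = X_L − X_C = 75.6 Ω
Z = j75.6 Ω
|Z| = √(0² + 75.6²) = 75.6 Ω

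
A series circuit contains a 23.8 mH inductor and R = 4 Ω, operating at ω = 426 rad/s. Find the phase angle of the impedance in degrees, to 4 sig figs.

68.47°

X_L = ωL = 10.14 Ω
Z = 4.000 + j10.14 Ω
|Z| = √(4.000² + 10.14²) = 10.90 Ω
∠Z = arctan(10.14/4.000) = 68.47°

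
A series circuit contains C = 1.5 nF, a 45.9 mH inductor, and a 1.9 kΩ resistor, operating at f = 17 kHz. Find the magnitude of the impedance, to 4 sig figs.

ω = 2πf = 106800 rad/s
X_L = ωL = 4903 Ω
X_C = 1/(ωC) = 6241 Ω
Net reactance X = X_L − X_C = -1339 Ω
Z = 1900 − j1339 Ω
|Z| = √(1900² + 1339²) = 2324 Ω

2324 Ω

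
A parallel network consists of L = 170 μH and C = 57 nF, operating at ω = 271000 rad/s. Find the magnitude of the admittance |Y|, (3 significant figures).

6.26 mS

X_L = ωL = 46.1 Ω
X_C = 1/(ωC) = 64.7 Ω
Parallel: admittances add. Y = 1/(jωL) + jωC
Y = (0 − j0.00626) S
|Y| = 0.00626 S → |Z| = 1/|Y| = 160 Ω, ∠Z = −∠Y = 90.0°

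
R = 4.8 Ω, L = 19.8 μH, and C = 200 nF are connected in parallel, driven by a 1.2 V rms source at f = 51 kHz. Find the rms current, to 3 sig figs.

274 mA

ω = 2πf = 320400 rad/s
X_L = ωL = 6.34 Ω
X_C = 1/(ωC) = 15.6 Ω
Parallel: admittances add. Y = 1/R + 1/(jωL) + jωC
Y = (0.208 − j0.0935) S
|Y| = 0.228 S → |Z| = 1/|Y| = 4.38 Ω, ∠Z = −∠Y = 24.2°
I = V/|Z| = 1.2/4.38 = 274 mA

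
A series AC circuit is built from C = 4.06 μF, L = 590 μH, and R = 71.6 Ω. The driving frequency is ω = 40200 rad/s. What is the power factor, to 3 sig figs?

X_L = ωL = 23.7 Ω
X_C = 1/(ωC) = 6.13 Ω
Net reactance X = X_L − X_C = 17.6 Ω
Z = 71.6 + j17.6 Ω
|Z| = √(71.6² + 17.6²) = 73.7 Ω
∠Z = arctan(17.6/71.6) = 13.8°
cos φ = cos(13.8°) = 0.971

0.971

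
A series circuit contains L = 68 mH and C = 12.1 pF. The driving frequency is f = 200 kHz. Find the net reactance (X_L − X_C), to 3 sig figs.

ω = 2πf = 1.257e+06 rad/s
X_L = ωL = 85500 Ω
X_C = 1/(ωC) = 65800 Ω
X = 85500 − 65800 = 19700 Ω

19700 Ω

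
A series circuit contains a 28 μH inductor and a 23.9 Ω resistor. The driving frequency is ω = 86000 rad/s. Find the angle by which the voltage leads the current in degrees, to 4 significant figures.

5.753°

X_L = ωL = 2.408 Ω
Z = 23.90 + j2.408 Ω
|Z| = √(23.90² + 2.408²) = 24.02 Ω
∠Z = arctan(2.408/23.90) = 5.753°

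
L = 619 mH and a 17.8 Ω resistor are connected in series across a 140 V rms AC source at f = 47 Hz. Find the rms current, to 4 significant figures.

762.3 mA

ω = 2πf = 295.3 rad/s
X_L = ωL = 182.8 Ω
Z = 17.80 + j182.8 Ω
|Z| = √(17.80² + 182.8²) = 183.7 Ω
I = V/|Z| = 140/183.7 = 762.3 mA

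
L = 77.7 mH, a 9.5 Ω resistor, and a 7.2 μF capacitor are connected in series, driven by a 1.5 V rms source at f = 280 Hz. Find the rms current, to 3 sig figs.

ω = 2πf = 1759 rad/s
X_L = ωL = 137 Ω
X_C = 1/(ωC) = 78.9 Ω
Net reactance X = X_L − X_C = 57.8 Ω
Z = 9.50 + j57.8 Ω
|Z| = √(9.50² + 57.8²) = 58.5 Ω
I = V/|Z| = 1.5/58.5 = 25.6 mA

25.6 mA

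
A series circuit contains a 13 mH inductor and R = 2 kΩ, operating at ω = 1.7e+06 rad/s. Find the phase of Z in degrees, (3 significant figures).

84.8°

X_L = ωL = 22100 Ω
Z = 2000 + j22100 Ω
|Z| = √(2000² + 22100²) = 22200 Ω
∠Z = arctan(22100/2000) = 84.8°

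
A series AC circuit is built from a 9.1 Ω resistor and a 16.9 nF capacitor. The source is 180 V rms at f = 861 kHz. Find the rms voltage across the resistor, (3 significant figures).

115 V

ω = 2πf = 5.41e+06 rad/s
X_C = 1/(ωC) = 10.9 Ω
Z = 9.10 − j10.9 Ω
|Z| = √(9.10² + 10.9²) = 14.2 Ω
I = V/|Z| = 12.7 A
V_R = I·|Z_R| = 12.7 × 9.10 = 115 V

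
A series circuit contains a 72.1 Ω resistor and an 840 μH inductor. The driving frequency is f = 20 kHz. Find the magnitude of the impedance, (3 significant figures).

128 Ω

ω = 2πf = 125700 rad/s
X_L = ωL = 106 Ω
Z = 72.1 + j106 Ω
|Z| = √(72.1² + 106²) = 128 Ω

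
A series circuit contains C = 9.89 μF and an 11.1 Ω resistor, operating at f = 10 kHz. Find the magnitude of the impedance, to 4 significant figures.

ω = 2πf = 62830 rad/s
X_C = 1/(ωC) = 1.609 Ω
Z = 11.10 − j1.609 Ω
|Z| = √(11.10² + 1.609²) = 11.22 Ω

11.22 Ω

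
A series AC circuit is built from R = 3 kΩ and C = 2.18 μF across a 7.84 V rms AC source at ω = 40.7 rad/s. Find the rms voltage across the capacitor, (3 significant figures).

X_C = 1/(ωC) = 11300 Ω
Z = 3000 − j11300 Ω
|Z| = √(3000² + 11300²) = 11700 Ω
I = V/|Z| = 672 μA
V_C = I·|Z_C| = 0.000672 × 11300 = 7.58 V

7.58 V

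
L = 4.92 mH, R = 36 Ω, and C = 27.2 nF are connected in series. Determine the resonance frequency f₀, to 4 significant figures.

13.76 kHz

ω₀ = 1/√(LC) = 1/√(0.00492 × 2.72e-08) = 86440 rad/s
f₀ = ω₀/(2π) = 13.76 kHz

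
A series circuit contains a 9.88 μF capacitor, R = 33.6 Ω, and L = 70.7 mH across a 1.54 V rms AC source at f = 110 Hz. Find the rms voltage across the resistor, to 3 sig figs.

ω = 2πf = 691.2 rad/s
X_L = ωL = 48.9 Ω
X_C = 1/(ωC) = 146 Ω
Net reactance X = X_L − X_C = -97.6 Ω
Z = 33.6 − j97.6 Ω
|Z| = √(33.6² + 97.6²) = 103 Ω
I = V/|Z| = 14.9 mA
V_R = I·|Z_R| = 0.0149 × 33.6 = 0.501 V

0.501 V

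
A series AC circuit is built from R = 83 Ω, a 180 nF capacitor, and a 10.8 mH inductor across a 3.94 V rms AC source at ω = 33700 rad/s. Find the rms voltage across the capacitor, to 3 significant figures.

3.01 V

X_L = ωL = 364 Ω
X_C = 1/(ωC) = 165 Ω
Net reactance X = X_L − X_C = 199 Ω
Z = 83.0 + j199 Ω
|Z| = √(83.0² + 199²) = 216 Ω
I = V/|Z| = 18.3 mA
V_C = I·|Z_C| = 0.0183 × 165 = 3.01 V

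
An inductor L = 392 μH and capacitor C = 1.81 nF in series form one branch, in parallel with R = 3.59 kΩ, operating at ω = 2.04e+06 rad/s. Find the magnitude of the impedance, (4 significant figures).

X_L = ωL = 799.7 Ω
X_C = 1/(ωC) = 270.8 Ω
Branch 1: Z₁ = R = 3590 Ω
Branch 2 (series LC): Z₂ = j(X_L − X_C) = j528.9 Ω
Parallel: Z = Z₁Z₂/(Z₁+Z₂), |Z| = 523.2 Ω, ∠Z = 81.62°

523.2 Ω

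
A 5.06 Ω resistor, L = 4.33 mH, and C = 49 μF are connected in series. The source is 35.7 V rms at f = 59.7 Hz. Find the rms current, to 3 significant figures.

673 mA

ω = 2πf = 375.1 rad/s
X_L = ωL = 1.62 Ω
X_C = 1/(ωC) = 54.4 Ω
Net reactance X = X_L − X_C = -52.8 Ω
Z = 5.06 − j52.8 Ω
|Z| = √(5.06² + 52.8²) = 53.0 Ω
I = V/|Z| = 35.7/53.0 = 673 mA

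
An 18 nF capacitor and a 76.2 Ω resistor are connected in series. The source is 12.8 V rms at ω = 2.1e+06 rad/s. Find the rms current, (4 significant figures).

X_C = 1/(ωC) = 26.46 Ω
Z = 76.20 − j26.46 Ω
|Z| = √(76.20² + 26.46²) = 80.66 Ω
I = V/|Z| = 12.8/80.66 = 158.7 mA

158.7 mA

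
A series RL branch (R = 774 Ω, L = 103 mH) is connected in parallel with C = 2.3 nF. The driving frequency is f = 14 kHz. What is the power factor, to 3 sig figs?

0.100

ω = 2πf = 87960 rad/s
X_L = ωL = 9060 Ω
X_C = 1/(ωC) = 4940 Ω
Branch 1 (R+jX_L): Z₁ = 774 + j9060 Ω, |Z₁| = 9090 Ω
Branch 2 (−jX_C): Z₂ = −j4940 Ω
Parallel: Z = Z₁Z₂/(Z₁+Z₂), |Z| = 10700 Ω, ∠Z = -84.2°
cos φ = cos(-84.2°) = 0.100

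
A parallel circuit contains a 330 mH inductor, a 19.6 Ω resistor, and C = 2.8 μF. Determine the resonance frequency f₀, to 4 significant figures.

ω₀ = 1/√(LC) = 1/√(0.33 × 2.8e-06) = 1040 rad/s
f₀ = ω₀/(2π) = 165.6 Hz

165.6 Hz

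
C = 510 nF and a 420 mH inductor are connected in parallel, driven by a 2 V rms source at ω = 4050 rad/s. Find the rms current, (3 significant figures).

X_L = ωL = 1700 Ω
X_C = 1/(ωC) = 484 Ω
Parallel: admittances add. Y = 1/(jωL) + jωC
Y = (0 + j0.00148) S
|Y| = 0.00148 S → |Z| = 1/|Y| = 677 Ω, ∠Z = −∠Y = -90.0°
I = V/|Z| = 2/677 = 2.96 mA

2.96 mA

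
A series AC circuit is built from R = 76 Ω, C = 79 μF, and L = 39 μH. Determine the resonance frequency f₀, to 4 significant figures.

ω₀ = 1/√(LC) = 1/√(3.9e-05 × 7.9e-05) = 18020 rad/s
f₀ = ω₀/(2π) = 2.867 kHz

2.867 kHz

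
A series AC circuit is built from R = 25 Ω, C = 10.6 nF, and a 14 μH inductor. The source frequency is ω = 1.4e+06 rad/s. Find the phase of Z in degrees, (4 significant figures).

-62.38°

X_L = ωL = 19.60 Ω
X_C = 1/(ωC) = 67.39 Ω
Net reactance X = X_L − X_C = -47.79 Ω
Z = 25.00 − j47.79 Ω
|Z| = √(25.00² + 47.79²) = 53.93 Ω
∠Z = arctan(-47.79/25.00) = -62.38°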